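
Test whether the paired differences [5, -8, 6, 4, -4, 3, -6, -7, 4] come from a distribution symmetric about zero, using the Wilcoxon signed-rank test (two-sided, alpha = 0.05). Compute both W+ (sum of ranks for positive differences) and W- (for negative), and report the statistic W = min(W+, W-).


Step 1: Drop any zero differences (none here) and take |d_i|.
|d| = [5, 8, 6, 4, 4, 3, 6, 7, 4]
Step 2: Midrank |d_i| (ties get averaged ranks).
ranks: |5|->5, |8|->9, |6|->6.5, |4|->3, |4|->3, |3|->1, |6|->6.5, |7|->8, |4|->3
Step 3: Attach original signs; sum ranks with positive sign and with negative sign.
W+ = 5 + 6.5 + 3 + 1 + 3 = 18.5
W- = 9 + 3 + 6.5 + 8 = 26.5
(Check: W+ + W- = 45 should equal n(n+1)/2 = 45.)
Step 4: Test statistic W = min(W+, W-) = 18.5.
Step 5: Ties in |d|, so use the tie-corrected normal approximation.
        E[W] = n(n+1)/4 = 9*10/4 = 22.5.
        Tie groups: |d|=4 (t=3), |d|=6 (t=2); sum(t^3 - t) = 30.
        Var[W] = n(n+1)(2n+1)/24 - sum(t^3-t)/48 = 1710/24 - 30/48 = 70.625.
        z = (W - E[W]) / sqrt(Var[W]) = (18.5 - 22.5) / 8.4039 = -0.4760.
        Two-sided p = 2*Phi(z) = 0.634095.
Step 6: alpha = 0.05. fail to reject H0.

W+ = 18.5, W- = 26.5, W = min = 18.5, p = 0.634095, fail to reject H0.


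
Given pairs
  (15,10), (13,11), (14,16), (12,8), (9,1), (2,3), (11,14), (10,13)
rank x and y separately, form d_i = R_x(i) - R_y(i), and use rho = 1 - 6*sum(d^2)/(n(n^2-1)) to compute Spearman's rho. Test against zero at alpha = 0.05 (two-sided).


Step 1: Rank x and y separately (midranks; no ties here).
rank(x): 15->8, 13->6, 14->7, 12->5, 9->2, 2->1, 11->4, 10->3
rank(y): 10->4, 11->5, 16->8, 8->3, 1->1, 3->2, 14->7, 13->6
Step 2: d_i = R_x(i) - R_y(i); compute d_i^2.
  (8-4)^2=16, (6-5)^2=1, (7-8)^2=1, (5-3)^2=4, (2-1)^2=1, (1-2)^2=1, (4-7)^2=9, (3-6)^2=9
sum(d^2) = 42.
Step 3: rho = 1 - 6*42 / (8*(8^2 - 1)) = 1 - 252/504 = 0.500000.
Step 4: Under H0, t = rho * sqrt((n-2)/(1-rho^2)) = 1.4142 ~ t(6).
Step 5: Two-sided p-value from the t-distribution with 6 df = 0.207031.
Step 6: alpha = 0.05. fail to reject H0.

rho = 0.5000, p = 0.207031, fail to reject H0 at alpha = 0.05.


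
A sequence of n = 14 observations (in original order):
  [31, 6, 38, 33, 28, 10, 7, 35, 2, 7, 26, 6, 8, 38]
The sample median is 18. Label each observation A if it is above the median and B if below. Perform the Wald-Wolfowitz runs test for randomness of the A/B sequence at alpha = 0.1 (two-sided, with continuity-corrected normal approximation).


Step 1: Compute median = 18; label A = above, B = below.
Labels in order: ABAAABBABBABBA  (n_A = 7, n_B = 7)
Step 2: Count runs R = 9.
Step 3: Under H0 (random ordering), E[R] = 2*n_A*n_B/(n_A+n_B) + 1 = 2*7*7/14 + 1 = 8.0000.
        Var[R] = 2*n_A*n_B*(2*n_A*n_B - n_A - n_B) / ((n_A+n_B)^2 * (n_A+n_B-1)) = 8232/2548 = 3.2308.
        SD[R] = 1.7974.
Step 4: Continuity-corrected z = (R - 0.5 - E[R]) / SD[R] = (9 - 0.5 - 8.0000) / 1.7974 = 0.2782.
Step 5: Two-sided p-value via normal approximation = 2*(1 - Phi(|z|)) = 0.780879.
Step 6: alpha = 0.1. fail to reject H0.

R = 9, z = 0.2782, p = 0.780879, fail to reject H0.


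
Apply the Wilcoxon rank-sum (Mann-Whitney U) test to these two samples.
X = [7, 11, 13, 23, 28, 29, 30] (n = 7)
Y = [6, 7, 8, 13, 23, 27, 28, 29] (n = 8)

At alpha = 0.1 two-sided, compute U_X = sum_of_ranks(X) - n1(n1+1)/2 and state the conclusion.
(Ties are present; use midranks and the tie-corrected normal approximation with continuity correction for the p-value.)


Step 1: Combine and sort all 15 observations; assign midranks.
sorted (value, group): (6,Y), (7,X), (7,Y), (8,Y), (11,X), (13,X), (13,Y), (23,X), (23,Y), (27,Y), (28,X), (28,Y), (29,X), (29,Y), (30,X)
ranks: 6->1, 7->2.5, 7->2.5, 8->4, 11->5, 13->6.5, 13->6.5, 23->8.5, 23->8.5, 27->10, 28->11.5, 28->11.5, 29->13.5, 29->13.5, 30->15
Step 2: Rank sum for X: R1 = 2.5 + 5 + 6.5 + 8.5 + 11.5 + 13.5 + 15 = 62.5.
Step 3: U_X = R1 - n1(n1+1)/2 = 62.5 - 7*8/2 = 62.5 - 28 = 34.5.
       U_Y = n1*n2 - U_X = 56 - 34.5 = 21.5.
Step 4: Ties are present, so use the tie-corrected normal approximation (with continuity correction) for the p-value.
Step 5: p-value = 0.485499; compare to alpha = 0.1. fail to reject H0.

U_X = 34.5, p = 0.485499, fail to reject H0 at alpha = 0.1.


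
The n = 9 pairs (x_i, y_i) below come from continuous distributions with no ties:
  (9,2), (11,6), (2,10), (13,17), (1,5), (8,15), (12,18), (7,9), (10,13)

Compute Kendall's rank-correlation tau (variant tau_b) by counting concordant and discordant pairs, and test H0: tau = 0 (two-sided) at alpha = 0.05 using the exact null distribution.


Step 1: Enumerate the 36 unordered pairs (i,j) with i<j and classify each by sign(x_j-x_i) * sign(y_j-y_i).
  (1,2):dx=+2,dy=+4->C; (1,3):dx=-7,dy=+8->D; (1,4):dx=+4,dy=+15->C; (1,5):dx=-8,dy=+3->D
  (1,6):dx=-1,dy=+13->D; (1,7):dx=+3,dy=+16->C; (1,8):dx=-2,dy=+7->D; (1,9):dx=+1,dy=+11->C
  (2,3):dx=-9,dy=+4->D; (2,4):dx=+2,dy=+11->C; (2,5):dx=-10,dy=-1->C; (2,6):dx=-3,dy=+9->D
  (2,7):dx=+1,dy=+12->C; (2,8):dx=-4,dy=+3->D; (2,9):dx=-1,dy=+7->D; (3,4):dx=+11,dy=+7->C
  (3,5):dx=-1,dy=-5->C; (3,6):dx=+6,dy=+5->C; (3,7):dx=+10,dy=+8->C; (3,8):dx=+5,dy=-1->D
  (3,9):dx=+8,dy=+3->C; (4,5):dx=-12,dy=-12->C; (4,6):dx=-5,dy=-2->C; (4,7):dx=-1,dy=+1->D
  (4,8):dx=-6,dy=-8->C; (4,9):dx=-3,dy=-4->C; (5,6):dx=+7,dy=+10->C; (5,7):dx=+11,dy=+13->C
  (5,8):dx=+6,dy=+4->C; (5,9):dx=+9,dy=+8->C; (6,7):dx=+4,dy=+3->C; (6,8):dx=-1,dy=-6->C
  (6,9):dx=+2,dy=-2->D; (7,8):dx=-5,dy=-9->C; (7,9):dx=-2,dy=-5->C; (8,9):dx=+3,dy=+4->C
Step 2: C = 25, D = 11, total pairs = 36.
Step 3: tau = (C - D)/(n(n-1)/2) = (25 - 11)/36 = 0.388889.
Step 4: Exact two-sided p-value (enumerate n! = 362880 permutations of y under H0): p = 0.180181.
Step 5: alpha = 0.05. fail to reject H0.

tau_b = 0.3889 (C=25, D=11), p = 0.180181, fail to reject H0.


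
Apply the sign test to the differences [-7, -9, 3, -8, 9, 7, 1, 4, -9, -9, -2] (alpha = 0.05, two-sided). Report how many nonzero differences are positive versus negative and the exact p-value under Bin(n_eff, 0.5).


Step 1: Discard zero differences. Original n = 11; n_eff = number of nonzero differences = 11.
Nonzero differences (with sign): -7, -9, +3, -8, +9, +7, +1, +4, -9, -9, -2
Step 2: Count signs: positive = 5, negative = 6.
Step 3: Under H0: P(positive) = 0.5, so the number of positives S ~ Bin(11, 0.5).
Step 4: Two-sided exact p-value = sum of Bin(11,0.5) probabilities at or below the observed probability = 1.000000.
Step 5: alpha = 0.05. fail to reject H0.

n_eff = 11, pos = 5, neg = 6, p = 1.000000, fail to reject H0.


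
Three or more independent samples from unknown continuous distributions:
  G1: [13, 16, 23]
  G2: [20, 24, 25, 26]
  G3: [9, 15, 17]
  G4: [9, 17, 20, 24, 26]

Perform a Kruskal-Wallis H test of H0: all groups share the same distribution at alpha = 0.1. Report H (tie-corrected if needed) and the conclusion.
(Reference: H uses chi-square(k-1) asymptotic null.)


Step 1: Combine all N = 15 observations and assign midranks.
sorted (value, group, rank): (9,G3,1.5), (9,G4,1.5), (13,G1,3), (15,G3,4), (16,G1,5), (17,G3,6.5), (17,G4,6.5), (20,G2,8.5), (20,G4,8.5), (23,G1,10), (24,G2,11.5), (24,G4,11.5), (25,G2,13), (26,G2,14.5), (26,G4,14.5)
Step 2: Sum ranks within each group.
R_1 = 18 (n_1 = 3)
R_2 = 47.5 (n_2 = 4)
R_3 = 12 (n_3 = 3)
R_4 = 42.5 (n_4 = 5)
Step 3: H = 12/(N(N+1)) * sum(R_i^2/n_i) - 3(N+1)
     = 12/(15*16) * (18^2/3 + 47.5^2/4 + 12^2/3 + 42.5^2/5) - 3*16
     = 0.050000 * 1081.31 - 48
     = 6.065625.
Step 4: Ties present; correction factor C = 1 - 30/(15^3 - 15) = 0.991071. Corrected H = 6.065625 / 0.991071 = 6.120270.
Step 5: Under H0, H ~ chi^2(3); p-value = 0.105903.
Step 6: alpha = 0.1. fail to reject H0.

H = 6.1203, df = 3, p = 0.105903, fail to reject H0.


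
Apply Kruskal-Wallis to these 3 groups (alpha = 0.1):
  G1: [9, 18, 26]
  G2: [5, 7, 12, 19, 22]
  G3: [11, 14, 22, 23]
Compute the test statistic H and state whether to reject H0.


Step 1: Combine all N = 12 observations and assign midranks.
sorted (value, group, rank): (5,G2,1), (7,G2,2), (9,G1,3), (11,G3,4), (12,G2,5), (14,G3,6), (18,G1,7), (19,G2,8), (22,G2,9.5), (22,G3,9.5), (23,G3,11), (26,G1,12)
Step 2: Sum ranks within each group.
R_1 = 22 (n_1 = 3)
R_2 = 25.5 (n_2 = 5)
R_3 = 30.5 (n_3 = 4)
Step 3: H = 12/(N(N+1)) * sum(R_i^2/n_i) - 3(N+1)
     = 12/(12*13) * (22^2/3 + 25.5^2/5 + 30.5^2/4) - 3*13
     = 0.076923 * 523.946 - 39
     = 1.303526.
Step 4: Ties present; correction factor C = 1 - 6/(12^3 - 12) = 0.996503. Corrected H = 1.303526 / 0.996503 = 1.308099.
Step 5: Under H0, H ~ chi^2(2); p-value = 0.519936.
Step 6: alpha = 0.1. fail to reject H0.

H = 1.3081, df = 2, p = 0.519936, fail to reject H0.


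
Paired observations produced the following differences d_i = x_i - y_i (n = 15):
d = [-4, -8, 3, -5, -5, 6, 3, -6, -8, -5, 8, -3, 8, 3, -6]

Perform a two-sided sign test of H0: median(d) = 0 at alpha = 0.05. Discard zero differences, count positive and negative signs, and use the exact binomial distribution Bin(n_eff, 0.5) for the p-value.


Step 1: Discard zero differences. Original n = 15; n_eff = number of nonzero differences = 15.
Nonzero differences (with sign): -4, -8, +3, -5, -5, +6, +3, -6, -8, -5, +8, -3, +8, +3, -6
Step 2: Count signs: positive = 6, negative = 9.
Step 3: Under H0: P(positive) = 0.5, so the number of positives S ~ Bin(15, 0.5).
Step 4: Two-sided exact p-value = sum of Bin(15,0.5) probabilities at or below the observed probability = 0.607239.
Step 5: alpha = 0.05. fail to reject H0.

n_eff = 15, pos = 6, neg = 9, p = 0.607239, fail to reject H0.


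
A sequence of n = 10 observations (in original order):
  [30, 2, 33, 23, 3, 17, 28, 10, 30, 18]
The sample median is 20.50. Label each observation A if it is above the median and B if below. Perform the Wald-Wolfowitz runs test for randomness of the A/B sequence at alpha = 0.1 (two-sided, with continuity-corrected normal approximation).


Step 1: Compute median = 20.50; label A = above, B = below.
Labels in order: ABAABBABAB  (n_A = 5, n_B = 5)
Step 2: Count runs R = 8.
Step 3: Under H0 (random ordering), E[R] = 2*n_A*n_B/(n_A+n_B) + 1 = 2*5*5/10 + 1 = 6.0000.
        Var[R] = 2*n_A*n_B*(2*n_A*n_B - n_A - n_B) / ((n_A+n_B)^2 * (n_A+n_B-1)) = 2000/900 = 2.2222.
        SD[R] = 1.4907.
Step 4: Continuity-corrected z = (R - 0.5 - E[R]) / SD[R] = (8 - 0.5 - 6.0000) / 1.4907 = 1.0062.
Step 5: Two-sided p-value via normal approximation = 2*(1 - Phi(|z|)) = 0.314305.
Step 6: alpha = 0.1. fail to reject H0.

R = 8, z = 1.0062, p = 0.314305, fail to reject H0.


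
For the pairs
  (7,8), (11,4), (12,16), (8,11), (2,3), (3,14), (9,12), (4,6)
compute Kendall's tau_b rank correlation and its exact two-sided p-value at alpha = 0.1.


Step 1: Enumerate the 28 unordered pairs (i,j) with i<j and classify each by sign(x_j-x_i) * sign(y_j-y_i).
  (1,2):dx=+4,dy=-4->D; (1,3):dx=+5,dy=+8->C; (1,4):dx=+1,dy=+3->C; (1,5):dx=-5,dy=-5->C
  (1,6):dx=-4,dy=+6->D; (1,7):dx=+2,dy=+4->C; (1,8):dx=-3,dy=-2->C; (2,3):dx=+1,dy=+12->C
  (2,4):dx=-3,dy=+7->D; (2,5):dx=-9,dy=-1->C; (2,6):dx=-8,dy=+10->D; (2,7):dx=-2,dy=+8->D
  (2,8):dx=-7,dy=+2->D; (3,4):dx=-4,dy=-5->C; (3,5):dx=-10,dy=-13->C; (3,6):dx=-9,dy=-2->C
  (3,7):dx=-3,dy=-4->C; (3,8):dx=-8,dy=-10->C; (4,5):dx=-6,dy=-8->C; (4,6):dx=-5,dy=+3->D
  (4,7):dx=+1,dy=+1->C; (4,8):dx=-4,dy=-5->C; (5,6):dx=+1,dy=+11->C; (5,7):dx=+7,dy=+9->C
  (5,8):dx=+2,dy=+3->C; (6,7):dx=+6,dy=-2->D; (6,8):dx=+1,dy=-8->D; (7,8):dx=-5,dy=-6->C
Step 2: C = 19, D = 9, total pairs = 28.
Step 3: tau = (C - D)/(n(n-1)/2) = (19 - 9)/28 = 0.357143.
Step 4: Exact two-sided p-value (enumerate n! = 40320 permutations of y under H0): p = 0.275099.
Step 5: alpha = 0.1. fail to reject H0.

tau_b = 0.3571 (C=19, D=9), p = 0.275099, fail to reject H0.


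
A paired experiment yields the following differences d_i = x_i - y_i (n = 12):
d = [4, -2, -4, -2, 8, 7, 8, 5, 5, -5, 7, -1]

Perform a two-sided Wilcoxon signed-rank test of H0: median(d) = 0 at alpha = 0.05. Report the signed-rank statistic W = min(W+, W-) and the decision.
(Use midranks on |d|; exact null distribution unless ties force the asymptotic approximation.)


Step 1: Drop any zero differences (none here) and take |d_i|.
|d| = [4, 2, 4, 2, 8, 7, 8, 5, 5, 5, 7, 1]
Step 2: Midrank |d_i| (ties get averaged ranks).
ranks: |4|->4.5, |2|->2.5, |4|->4.5, |2|->2.5, |8|->11.5, |7|->9.5, |8|->11.5, |5|->7, |5|->7, |5|->7, |7|->9.5, |1|->1
Step 3: Attach original signs; sum ranks with positive sign and with negative sign.
W+ = 4.5 + 11.5 + 9.5 + 11.5 + 7 + 7 + 9.5 = 60.5
W- = 2.5 + 4.5 + 2.5 + 7 + 1 = 17.5
(Check: W+ + W- = 78 should equal n(n+1)/2 = 78.)
Step 4: Test statistic W = min(W+, W-) = 17.5.
Step 5: Ties in |d|, so use the tie-corrected normal approximation.
        E[W] = n(n+1)/4 = 12*13/4 = 39.
        Tie groups: |d|=2 (t=2), |d|=4 (t=2), |d|=5 (t=3), |d|=7 (t=2), |d|=8 (t=2); sum(t^3 - t) = 48.
        Var[W] = n(n+1)(2n+1)/24 - sum(t^3-t)/48 = 3900/24 - 48/48 = 161.5.
        z = (W - E[W]) / sqrt(Var[W]) = (17.5 - 39) / 12.7083 = -1.6918.
        Two-sided p = 2*Phi(z) = 0.090682.
Step 6: alpha = 0.05. fail to reject H0.

W+ = 60.5, W- = 17.5, W = min = 17.5, p = 0.090682, fail to reject H0.


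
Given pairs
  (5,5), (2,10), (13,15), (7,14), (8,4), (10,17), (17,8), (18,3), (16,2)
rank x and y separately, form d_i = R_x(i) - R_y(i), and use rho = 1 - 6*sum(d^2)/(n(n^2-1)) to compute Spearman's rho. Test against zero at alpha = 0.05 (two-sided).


Step 1: Rank x and y separately (midranks; no ties here).
rank(x): 5->2, 2->1, 13->6, 7->3, 8->4, 10->5, 17->8, 18->9, 16->7
rank(y): 5->4, 10->6, 15->8, 14->7, 4->3, 17->9, 8->5, 3->2, 2->1
Step 2: d_i = R_x(i) - R_y(i); compute d_i^2.
  (2-4)^2=4, (1-6)^2=25, (6-8)^2=4, (3-7)^2=16, (4-3)^2=1, (5-9)^2=16, (8-5)^2=9, (9-2)^2=49, (7-1)^2=36
sum(d^2) = 160.
Step 3: rho = 1 - 6*160 / (9*(9^2 - 1)) = 1 - 960/720 = -0.333333.
Step 4: Under H0, t = rho * sqrt((n-2)/(1-rho^2)) = -0.9354 ~ t(7).
Step 5: Two-sided p-value from the t-distribution with 7 df = 0.380713.
Step 6: alpha = 0.05. fail to reject H0.

rho = -0.3333, p = 0.380713, fail to reject H0 at alpha = 0.05.


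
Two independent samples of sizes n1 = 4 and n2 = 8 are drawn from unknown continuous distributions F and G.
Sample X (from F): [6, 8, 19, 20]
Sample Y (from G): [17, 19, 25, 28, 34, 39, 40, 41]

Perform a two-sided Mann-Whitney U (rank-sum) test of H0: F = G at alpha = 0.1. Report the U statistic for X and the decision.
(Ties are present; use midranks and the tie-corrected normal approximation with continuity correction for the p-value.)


Step 1: Combine and sort all 12 observations; assign midranks.
sorted (value, group): (6,X), (8,X), (17,Y), (19,X), (19,Y), (20,X), (25,Y), (28,Y), (34,Y), (39,Y), (40,Y), (41,Y)
ranks: 6->1, 8->2, 17->3, 19->4.5, 19->4.5, 20->6, 25->7, 28->8, 34->9, 39->10, 40->11, 41->12
Step 2: Rank sum for X: R1 = 1 + 2 + 4.5 + 6 = 13.5.
Step 3: U_X = R1 - n1(n1+1)/2 = 13.5 - 4*5/2 = 13.5 - 10 = 3.5.
       U_Y = n1*n2 - U_X = 32 - 3.5 = 28.5.
Step 4: Ties are present, so use the tie-corrected normal approximation (with continuity correction) for the p-value.
Step 5: p-value = 0.041184; compare to alpha = 0.1. reject H0.

U_X = 3.5, p = 0.041184, reject H0 at alpha = 0.1.


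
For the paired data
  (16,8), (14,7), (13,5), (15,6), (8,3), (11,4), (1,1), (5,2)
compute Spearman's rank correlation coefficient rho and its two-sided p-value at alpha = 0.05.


Step 1: Rank x and y separately (midranks; no ties here).
rank(x): 16->8, 14->6, 13->5, 15->7, 8->3, 11->4, 1->1, 5->2
rank(y): 8->8, 7->7, 5->5, 6->6, 3->3, 4->4, 1->1, 2->2
Step 2: d_i = R_x(i) - R_y(i); compute d_i^2.
  (8-8)^2=0, (6-7)^2=1, (5-5)^2=0, (7-6)^2=1, (3-3)^2=0, (4-4)^2=0, (1-1)^2=0, (2-2)^2=0
sum(d^2) = 2.
Step 3: rho = 1 - 6*2 / (8*(8^2 - 1)) = 1 - 12/504 = 0.976190.
Step 4: Under H0, t = rho * sqrt((n-2)/(1-rho^2)) = 11.0235 ~ t(6).
Step 5: Two-sided p-value from the t-distribution with 6 df = 0.000033.
Step 6: alpha = 0.05. reject H0.

rho = 0.9762, p = 0.000033, reject H0 at alpha = 0.05.


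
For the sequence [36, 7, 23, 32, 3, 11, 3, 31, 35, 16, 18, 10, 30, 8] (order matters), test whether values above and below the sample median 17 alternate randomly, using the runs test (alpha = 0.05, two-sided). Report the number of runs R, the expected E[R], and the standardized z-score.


Step 1: Compute median = 17; label A = above, B = below.
Labels in order: ABAABBBAABABAB  (n_A = 7, n_B = 7)
Step 2: Count runs R = 10.
Step 3: Under H0 (random ordering), E[R] = 2*n_A*n_B/(n_A+n_B) + 1 = 2*7*7/14 + 1 = 8.0000.
        Var[R] = 2*n_A*n_B*(2*n_A*n_B - n_A - n_B) / ((n_A+n_B)^2 * (n_A+n_B-1)) = 8232/2548 = 3.2308.
        SD[R] = 1.7974.
Step 4: Continuity-corrected z = (R - 0.5 - E[R]) / SD[R] = (10 - 0.5 - 8.0000) / 1.7974 = 0.8345.
Step 5: Two-sided p-value via normal approximation = 2*(1 - Phi(|z|)) = 0.403986.
Step 6: alpha = 0.05. fail to reject H0.

R = 10, z = 0.8345, p = 0.403986, fail to reject H0.


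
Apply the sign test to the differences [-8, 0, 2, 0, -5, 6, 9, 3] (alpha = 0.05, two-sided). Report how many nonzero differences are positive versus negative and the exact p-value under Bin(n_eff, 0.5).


Step 1: Discard zero differences. Original n = 8; n_eff = number of nonzero differences = 6.
Nonzero differences (with sign): -8, +2, -5, +6, +9, +3
Step 2: Count signs: positive = 4, negative = 2.
Step 3: Under H0: P(positive) = 0.5, so the number of positives S ~ Bin(6, 0.5).
Step 4: Two-sided exact p-value = sum of Bin(6,0.5) probabilities at or below the observed probability = 0.687500.
Step 5: alpha = 0.05. fail to reject H0.

n_eff = 6, pos = 4, neg = 2, p = 0.687500, fail to reject H0.


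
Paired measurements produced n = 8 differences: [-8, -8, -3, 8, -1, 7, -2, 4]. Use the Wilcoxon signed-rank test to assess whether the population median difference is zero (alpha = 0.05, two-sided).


Step 1: Drop any zero differences (none here) and take |d_i|.
|d| = [8, 8, 3, 8, 1, 7, 2, 4]
Step 2: Midrank |d_i| (ties get averaged ranks).
ranks: |8|->7, |8|->7, |3|->3, |8|->7, |1|->1, |7|->5, |2|->2, |4|->4
Step 3: Attach original signs; sum ranks with positive sign and with negative sign.
W+ = 7 + 5 + 4 = 16
W- = 7 + 7 + 3 + 1 + 2 = 20
(Check: W+ + W- = 36 should equal n(n+1)/2 = 36.)
Step 4: Test statistic W = min(W+, W-) = 16.
Step 5: Ties in |d|, so use the tie-corrected normal approximation.
        E[W] = n(n+1)/4 = 8*9/4 = 18.
        Tie groups: |d|=8 (t=3); sum(t^3 - t) = 24.
        Var[W] = n(n+1)(2n+1)/24 - sum(t^3-t)/48 = 1224/24 - 24/48 = 50.5.
        z = (W - E[W]) / sqrt(Var[W]) = (16 - 18) / 7.1063 = -0.2814.
        Two-sided p = 2*Phi(z) = 0.778374.
Step 6: alpha = 0.05. fail to reject H0.

W+ = 16, W- = 20, W = min = 16, p = 0.778374, fail to reject H0.


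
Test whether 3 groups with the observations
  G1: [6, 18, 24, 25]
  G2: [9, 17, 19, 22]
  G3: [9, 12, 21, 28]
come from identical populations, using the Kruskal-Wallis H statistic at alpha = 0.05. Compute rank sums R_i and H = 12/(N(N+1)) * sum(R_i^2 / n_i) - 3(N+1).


Step 1: Combine all N = 12 observations and assign midranks.
sorted (value, group, rank): (6,G1,1), (9,G2,2.5), (9,G3,2.5), (12,G3,4), (17,G2,5), (18,G1,6), (19,G2,7), (21,G3,8), (22,G2,9), (24,G1,10), (25,G1,11), (28,G3,12)
Step 2: Sum ranks within each group.
R_1 = 28 (n_1 = 4)
R_2 = 23.5 (n_2 = 4)
R_3 = 26.5 (n_3 = 4)
Step 3: H = 12/(N(N+1)) * sum(R_i^2/n_i) - 3(N+1)
     = 12/(12*13) * (28^2/4 + 23.5^2/4 + 26.5^2/4) - 3*13
     = 0.076923 * 509.625 - 39
     = 0.201923.
Step 4: Ties present; correction factor C = 1 - 6/(12^3 - 12) = 0.996503. Corrected H = 0.201923 / 0.996503 = 0.202632.
Step 5: Under H0, H ~ chi^2(2); p-value = 0.903648.
Step 6: alpha = 0.05. fail to reject H0.

H = 0.2026, df = 2, p = 0.903648, fail to reject H0.


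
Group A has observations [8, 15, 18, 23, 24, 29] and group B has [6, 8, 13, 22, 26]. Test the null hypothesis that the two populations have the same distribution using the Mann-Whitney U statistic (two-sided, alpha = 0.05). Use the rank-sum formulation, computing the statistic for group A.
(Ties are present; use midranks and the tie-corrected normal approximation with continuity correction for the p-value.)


Step 1: Combine and sort all 11 observations; assign midranks.
sorted (value, group): (6,Y), (8,X), (8,Y), (13,Y), (15,X), (18,X), (22,Y), (23,X), (24,X), (26,Y), (29,X)
ranks: 6->1, 8->2.5, 8->2.5, 13->4, 15->5, 18->6, 22->7, 23->8, 24->9, 26->10, 29->11
Step 2: Rank sum for X: R1 = 2.5 + 5 + 6 + 8 + 9 + 11 = 41.5.
Step 3: U_X = R1 - n1(n1+1)/2 = 41.5 - 6*7/2 = 41.5 - 21 = 20.5.
       U_Y = n1*n2 - U_X = 30 - 20.5 = 9.5.
Step 4: Ties are present, so use the tie-corrected normal approximation (with continuity correction) for the p-value.
Step 5: p-value = 0.360216; compare to alpha = 0.05. fail to reject H0.

U_X = 20.5, p = 0.360216, fail to reject H0 at alpha = 0.05.


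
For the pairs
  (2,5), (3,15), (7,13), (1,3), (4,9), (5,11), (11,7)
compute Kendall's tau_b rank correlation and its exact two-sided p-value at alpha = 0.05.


Step 1: Enumerate the 21 unordered pairs (i,j) with i<j and classify each by sign(x_j-x_i) * sign(y_j-y_i).
  (1,2):dx=+1,dy=+10->C; (1,3):dx=+5,dy=+8->C; (1,4):dx=-1,dy=-2->C; (1,5):dx=+2,dy=+4->C
  (1,6):dx=+3,dy=+6->C; (1,7):dx=+9,dy=+2->C; (2,3):dx=+4,dy=-2->D; (2,4):dx=-2,dy=-12->C
  (2,5):dx=+1,dy=-6->D; (2,6):dx=+2,dy=-4->D; (2,7):dx=+8,dy=-8->D; (3,4):dx=-6,dy=-10->C
  (3,5):dx=-3,dy=-4->C; (3,6):dx=-2,dy=-2->C; (3,7):dx=+4,dy=-6->D; (4,5):dx=+3,dy=+6->C
  (4,6):dx=+4,dy=+8->C; (4,7):dx=+10,dy=+4->C; (5,6):dx=+1,dy=+2->C; (5,7):dx=+7,dy=-2->D
  (6,7):dx=+6,dy=-4->D
Step 2: C = 14, D = 7, total pairs = 21.
Step 3: tau = (C - D)/(n(n-1)/2) = (14 - 7)/21 = 0.333333.
Step 4: Exact two-sided p-value (enumerate n! = 5040 permutations of y under H0): p = 0.381349.
Step 5: alpha = 0.05. fail to reject H0.

tau_b = 0.3333 (C=14, D=7), p = 0.381349, fail to reject H0.


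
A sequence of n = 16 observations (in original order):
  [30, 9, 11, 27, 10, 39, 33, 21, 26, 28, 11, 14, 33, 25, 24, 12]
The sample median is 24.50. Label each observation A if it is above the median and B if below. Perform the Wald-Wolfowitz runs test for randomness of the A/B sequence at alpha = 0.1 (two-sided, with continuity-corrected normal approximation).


Step 1: Compute median = 24.50; label A = above, B = below.
Labels in order: ABBABAABAABBAABB  (n_A = 8, n_B = 8)
Step 2: Count runs R = 10.
Step 3: Under H0 (random ordering), E[R] = 2*n_A*n_B/(n_A+n_B) + 1 = 2*8*8/16 + 1 = 9.0000.
        Var[R] = 2*n_A*n_B*(2*n_A*n_B - n_A - n_B) / ((n_A+n_B)^2 * (n_A+n_B-1)) = 14336/3840 = 3.7333.
        SD[R] = 1.9322.
Step 4: Continuity-corrected z = (R - 0.5 - E[R]) / SD[R] = (10 - 0.5 - 9.0000) / 1.9322 = 0.2588.
Step 5: Two-sided p-value via normal approximation = 2*(1 - Phi(|z|)) = 0.795809.
Step 6: alpha = 0.1. fail to reject H0.

R = 10, z = 0.2588, p = 0.795809, fail to reject H0.


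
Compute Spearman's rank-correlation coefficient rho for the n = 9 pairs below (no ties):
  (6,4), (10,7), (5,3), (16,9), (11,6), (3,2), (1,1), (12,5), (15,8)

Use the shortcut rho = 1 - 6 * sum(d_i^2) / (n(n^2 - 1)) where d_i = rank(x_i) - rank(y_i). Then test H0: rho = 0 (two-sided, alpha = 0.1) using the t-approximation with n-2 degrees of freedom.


Step 1: Rank x and y separately (midranks; no ties here).
rank(x): 6->4, 10->5, 5->3, 16->9, 11->6, 3->2, 1->1, 12->7, 15->8
rank(y): 4->4, 7->7, 3->3, 9->9, 6->6, 2->2, 1->1, 5->5, 8->8
Step 2: d_i = R_x(i) - R_y(i); compute d_i^2.
  (4-4)^2=0, (5-7)^2=4, (3-3)^2=0, (9-9)^2=0, (6-6)^2=0, (2-2)^2=0, (1-1)^2=0, (7-5)^2=4, (8-8)^2=0
sum(d^2) = 8.
Step 3: rho = 1 - 6*8 / (9*(9^2 - 1)) = 1 - 48/720 = 0.933333.
Step 4: Under H0, t = rho * sqrt((n-2)/(1-rho^2)) = 6.8783 ~ t(7).
Step 5: Two-sided p-value from the t-distribution with 7 df = 0.000236.
Step 6: alpha = 0.1. reject H0.

rho = 0.9333, p = 0.000236, reject H0 at alpha = 0.1.


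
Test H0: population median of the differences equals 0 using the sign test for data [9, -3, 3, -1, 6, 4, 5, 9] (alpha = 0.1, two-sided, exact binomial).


Step 1: Discard zero differences. Original n = 8; n_eff = number of nonzero differences = 8.
Nonzero differences (with sign): +9, -3, +3, -1, +6, +4, +5, +9
Step 2: Count signs: positive = 6, negative = 2.
Step 3: Under H0: P(positive) = 0.5, so the number of positives S ~ Bin(8, 0.5).
Step 4: Two-sided exact p-value = sum of Bin(8,0.5) probabilities at or below the observed probability = 0.289062.
Step 5: alpha = 0.1. fail to reject H0.

n_eff = 8, pos = 6, neg = 2, p = 0.289062, fail to reject H0.


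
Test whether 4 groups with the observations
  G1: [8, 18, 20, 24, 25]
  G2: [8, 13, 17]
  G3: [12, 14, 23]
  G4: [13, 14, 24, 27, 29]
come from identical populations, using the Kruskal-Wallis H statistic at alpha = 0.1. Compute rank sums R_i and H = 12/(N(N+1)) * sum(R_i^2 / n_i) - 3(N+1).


Step 1: Combine all N = 16 observations and assign midranks.
sorted (value, group, rank): (8,G1,1.5), (8,G2,1.5), (12,G3,3), (13,G2,4.5), (13,G4,4.5), (14,G3,6.5), (14,G4,6.5), (17,G2,8), (18,G1,9), (20,G1,10), (23,G3,11), (24,G1,12.5), (24,G4,12.5), (25,G1,14), (27,G4,15), (29,G4,16)
Step 2: Sum ranks within each group.
R_1 = 47 (n_1 = 5)
R_2 = 14 (n_2 = 3)
R_3 = 20.5 (n_3 = 3)
R_4 = 54.5 (n_4 = 5)
Step 3: H = 12/(N(N+1)) * sum(R_i^2/n_i) - 3(N+1)
     = 12/(16*17) * (47^2/5 + 14^2/3 + 20.5^2/3 + 54.5^2/5) - 3*17
     = 0.044118 * 1241.27 - 51
     = 3.761765.
Step 4: Ties present; correction factor C = 1 - 24/(16^3 - 16) = 0.994118. Corrected H = 3.761765 / 0.994118 = 3.784024.
Step 5: Under H0, H ~ chi^2(3); p-value = 0.285750.
Step 6: alpha = 0.1. fail to reject H0.

H = 3.7840, df = 3, p = 0.285750, fail to reject H0.


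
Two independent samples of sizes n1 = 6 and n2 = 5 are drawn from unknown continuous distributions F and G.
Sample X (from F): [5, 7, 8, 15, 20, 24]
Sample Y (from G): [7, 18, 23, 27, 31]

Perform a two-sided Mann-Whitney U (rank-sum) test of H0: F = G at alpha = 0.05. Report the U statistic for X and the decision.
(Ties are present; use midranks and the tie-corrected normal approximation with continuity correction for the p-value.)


Step 1: Combine and sort all 11 observations; assign midranks.
sorted (value, group): (5,X), (7,X), (7,Y), (8,X), (15,X), (18,Y), (20,X), (23,Y), (24,X), (27,Y), (31,Y)
ranks: 5->1, 7->2.5, 7->2.5, 8->4, 15->5, 18->6, 20->7, 23->8, 24->9, 27->10, 31->11
Step 2: Rank sum for X: R1 = 1 + 2.5 + 4 + 5 + 7 + 9 = 28.5.
Step 3: U_X = R1 - n1(n1+1)/2 = 28.5 - 6*7/2 = 28.5 - 21 = 7.5.
       U_Y = n1*n2 - U_X = 30 - 7.5 = 22.5.
Step 4: Ties are present, so use the tie-corrected normal approximation (with continuity correction) for the p-value.
Step 5: p-value = 0.200217; compare to alpha = 0.05. fail to reject H0.

U_X = 7.5, p = 0.200217, fail to reject H0 at alpha = 0.05.


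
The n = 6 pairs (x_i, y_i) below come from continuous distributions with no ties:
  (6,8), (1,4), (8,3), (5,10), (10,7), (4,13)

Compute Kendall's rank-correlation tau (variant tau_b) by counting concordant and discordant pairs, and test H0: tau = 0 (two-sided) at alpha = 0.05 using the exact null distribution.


Step 1: Enumerate the 15 unordered pairs (i,j) with i<j and classify each by sign(x_j-x_i) * sign(y_j-y_i).
  (1,2):dx=-5,dy=-4->C; (1,3):dx=+2,dy=-5->D; (1,4):dx=-1,dy=+2->D; (1,5):dx=+4,dy=-1->D
  (1,6):dx=-2,dy=+5->D; (2,3):dx=+7,dy=-1->D; (2,4):dx=+4,dy=+6->C; (2,5):dx=+9,dy=+3->C
  (2,6):dx=+3,dy=+9->C; (3,4):dx=-3,dy=+7->D; (3,5):dx=+2,dy=+4->C; (3,6):dx=-4,dy=+10->D
  (4,5):dx=+5,dy=-3->D; (4,6):dx=-1,dy=+3->D; (5,6):dx=-6,dy=+6->D
Step 2: C = 5, D = 10, total pairs = 15.
Step 3: tau = (C - D)/(n(n-1)/2) = (5 - 10)/15 = -0.333333.
Step 4: Exact two-sided p-value (enumerate n! = 720 permutations of y under H0): p = 0.469444.
Step 5: alpha = 0.05. fail to reject H0.

tau_b = -0.3333 (C=5, D=10), p = 0.469444, fail to reject H0.


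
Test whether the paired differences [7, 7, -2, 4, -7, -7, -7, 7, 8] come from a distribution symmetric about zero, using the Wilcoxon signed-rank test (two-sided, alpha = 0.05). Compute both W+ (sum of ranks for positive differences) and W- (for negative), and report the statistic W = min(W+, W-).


Step 1: Drop any zero differences (none here) and take |d_i|.
|d| = [7, 7, 2, 4, 7, 7, 7, 7, 8]
Step 2: Midrank |d_i| (ties get averaged ranks).
ranks: |7|->5.5, |7|->5.5, |2|->1, |4|->2, |7|->5.5, |7|->5.5, |7|->5.5, |7|->5.5, |8|->9
Step 3: Attach original signs; sum ranks with positive sign and with negative sign.
W+ = 5.5 + 5.5 + 2 + 5.5 + 9 = 27.5
W- = 1 + 5.5 + 5.5 + 5.5 = 17.5
(Check: W+ + W- = 45 should equal n(n+1)/2 = 45.)
Step 4: Test statistic W = min(W+, W-) = 17.5.
Step 5: Ties in |d|, so use the tie-corrected normal approximation.
        E[W] = n(n+1)/4 = 9*10/4 = 22.5.
        Tie groups: |d|=7 (t=6); sum(t^3 - t) = 210.
        Var[W] = n(n+1)(2n+1)/24 - sum(t^3-t)/48 = 1710/24 - 210/48 = 66.875.
        z = (W - E[W]) / sqrt(Var[W]) = (17.5 - 22.5) / 8.1777 = -0.6114.
        Two-sided p = 2*Phi(z) = 0.540923.
Step 6: alpha = 0.05. fail to reject H0.

W+ = 27.5, W- = 17.5, W = min = 17.5, p = 0.540923, fail to reject H0.


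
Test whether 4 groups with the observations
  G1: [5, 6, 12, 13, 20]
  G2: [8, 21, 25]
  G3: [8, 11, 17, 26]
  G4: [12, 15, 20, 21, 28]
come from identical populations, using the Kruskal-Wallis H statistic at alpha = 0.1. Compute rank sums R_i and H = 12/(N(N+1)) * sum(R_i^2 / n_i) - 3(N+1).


Step 1: Combine all N = 17 observations and assign midranks.
sorted (value, group, rank): (5,G1,1), (6,G1,2), (8,G2,3.5), (8,G3,3.5), (11,G3,5), (12,G1,6.5), (12,G4,6.5), (13,G1,8), (15,G4,9), (17,G3,10), (20,G1,11.5), (20,G4,11.5), (21,G2,13.5), (21,G4,13.5), (25,G2,15), (26,G3,16), (28,G4,17)
Step 2: Sum ranks within each group.
R_1 = 29 (n_1 = 5)
R_2 = 32 (n_2 = 3)
R_3 = 34.5 (n_3 = 4)
R_4 = 57.5 (n_4 = 5)
Step 3: H = 12/(N(N+1)) * sum(R_i^2/n_i) - 3(N+1)
     = 12/(17*18) * (29^2/5 + 32^2/3 + 34.5^2/4 + 57.5^2/5) - 3*18
     = 0.039216 * 1468.35 - 54
     = 3.582190.
Step 4: Ties present; correction factor C = 1 - 24/(17^3 - 17) = 0.995098. Corrected H = 3.582190 / 0.995098 = 3.599836.
Step 5: Under H0, H ~ chi^2(3); p-value = 0.308043.
Step 6: alpha = 0.1. fail to reject H0.

H = 3.5998, df = 3, p = 0.308043, fail to reject H0.


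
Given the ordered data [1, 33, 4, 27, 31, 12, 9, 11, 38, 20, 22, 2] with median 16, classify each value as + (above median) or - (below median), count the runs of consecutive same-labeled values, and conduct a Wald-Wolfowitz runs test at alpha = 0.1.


Step 1: Compute median = 16; label A = above, B = below.
Labels in order: BABAABBBAAAB  (n_A = 6, n_B = 6)
Step 2: Count runs R = 7.
Step 3: Under H0 (random ordering), E[R] = 2*n_A*n_B/(n_A+n_B) + 1 = 2*6*6/12 + 1 = 7.0000.
        Var[R] = 2*n_A*n_B*(2*n_A*n_B - n_A - n_B) / ((n_A+n_B)^2 * (n_A+n_B-1)) = 4320/1584 = 2.7273.
        SD[R] = 1.6514.
Step 4: R = E[R], so z = 0 with no continuity correction.
Step 5: Two-sided p-value via normal approximation = 2*(1 - Phi(|z|)) = 1.000000.
Step 6: alpha = 0.1. fail to reject H0.

R = 7, z = 0.0000, p = 1.000000, fail to reject H0.


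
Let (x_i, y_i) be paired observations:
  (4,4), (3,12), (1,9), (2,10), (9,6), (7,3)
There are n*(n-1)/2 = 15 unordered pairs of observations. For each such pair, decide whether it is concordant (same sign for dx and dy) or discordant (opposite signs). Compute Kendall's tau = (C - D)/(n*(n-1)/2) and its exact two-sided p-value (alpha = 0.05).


Step 1: Enumerate the 15 unordered pairs (i,j) with i<j and classify each by sign(x_j-x_i) * sign(y_j-y_i).
  (1,2):dx=-1,dy=+8->D; (1,3):dx=-3,dy=+5->D; (1,4):dx=-2,dy=+6->D; (1,5):dx=+5,dy=+2->C
  (1,6):dx=+3,dy=-1->D; (2,3):dx=-2,dy=-3->C; (2,4):dx=-1,dy=-2->C; (2,5):dx=+6,dy=-6->D
  (2,6):dx=+4,dy=-9->D; (3,4):dx=+1,dy=+1->C; (3,5):dx=+8,dy=-3->D; (3,6):dx=+6,dy=-6->D
  (4,5):dx=+7,dy=-4->D; (4,6):dx=+5,dy=-7->D; (5,6):dx=-2,dy=-3->C
Step 2: C = 5, D = 10, total pairs = 15.
Step 3: tau = (C - D)/(n(n-1)/2) = (5 - 10)/15 = -0.333333.
Step 4: Exact two-sided p-value (enumerate n! = 720 permutations of y under H0): p = 0.469444.
Step 5: alpha = 0.05. fail to reject H0.

tau_b = -0.3333 (C=5, D=10), p = 0.469444, fail to reject H0.


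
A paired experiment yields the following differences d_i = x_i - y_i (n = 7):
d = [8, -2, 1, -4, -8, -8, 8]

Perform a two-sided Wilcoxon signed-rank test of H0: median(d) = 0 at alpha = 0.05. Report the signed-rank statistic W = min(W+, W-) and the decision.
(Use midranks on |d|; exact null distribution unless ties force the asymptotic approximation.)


Step 1: Drop any zero differences (none here) and take |d_i|.
|d| = [8, 2, 1, 4, 8, 8, 8]
Step 2: Midrank |d_i| (ties get averaged ranks).
ranks: |8|->5.5, |2|->2, |1|->1, |4|->3, |8|->5.5, |8|->5.5, |8|->5.5
Step 3: Attach original signs; sum ranks with positive sign and with negative sign.
W+ = 5.5 + 1 + 5.5 = 12
W- = 2 + 3 + 5.5 + 5.5 = 16
(Check: W+ + W- = 28 should equal n(n+1)/2 = 28.)
Step 4: Test statistic W = min(W+, W-) = 12.
Step 5: Ties in |d|, so use the tie-corrected normal approximation.
        E[W] = n(n+1)/4 = 7*8/4 = 14.
        Tie groups: |d|=8 (t=4); sum(t^3 - t) = 60.
        Var[W] = n(n+1)(2n+1)/24 - sum(t^3-t)/48 = 840/24 - 60/48 = 33.75.
        z = (W - E[W]) / sqrt(Var[W]) = (12 - 14) / 5.8095 = -0.3443.
        Two-sided p = 2*Phi(z) = 0.730647.
Step 6: alpha = 0.05. fail to reject H0.

W+ = 12, W- = 16, W = min = 12, p = 0.730647, fail to reject H0.


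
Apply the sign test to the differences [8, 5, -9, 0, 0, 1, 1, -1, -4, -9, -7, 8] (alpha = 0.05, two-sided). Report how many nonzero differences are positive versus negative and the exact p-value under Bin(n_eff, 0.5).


Step 1: Discard zero differences. Original n = 12; n_eff = number of nonzero differences = 10.
Nonzero differences (with sign): +8, +5, -9, +1, +1, -1, -4, -9, -7, +8
Step 2: Count signs: positive = 5, negative = 5.
Step 3: Under H0: P(positive) = 0.5, so the number of positives S ~ Bin(10, 0.5).
Step 4: Two-sided exact p-value = sum of Bin(10,0.5) probabilities at or below the observed probability = 1.000000.
Step 5: alpha = 0.05. fail to reject H0.

n_eff = 10, pos = 5, neg = 5, p = 1.000000, fail to reject H0.


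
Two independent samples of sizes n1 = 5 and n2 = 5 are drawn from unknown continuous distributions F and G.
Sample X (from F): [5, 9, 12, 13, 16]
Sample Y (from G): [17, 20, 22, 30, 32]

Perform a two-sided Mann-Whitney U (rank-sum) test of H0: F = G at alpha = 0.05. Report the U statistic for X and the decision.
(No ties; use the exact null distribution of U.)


Step 1: Combine and sort all 10 observations; assign midranks.
sorted (value, group): (5,X), (9,X), (12,X), (13,X), (16,X), (17,Y), (20,Y), (22,Y), (30,Y), (32,Y)
ranks: 5->1, 9->2, 12->3, 13->4, 16->5, 17->6, 20->7, 22->8, 30->9, 32->10
Step 2: Rank sum for X: R1 = 1 + 2 + 3 + 4 + 5 = 15.
Step 3: U_X = R1 - n1(n1+1)/2 = 15 - 5*6/2 = 15 - 15 = 0.
       U_Y = n1*n2 - U_X = 25 - 0 = 25.
Step 4: No ties, so the exact null distribution of U (based on enumerating the C(10,5) = 252 equally likely rank assignments) gives the two-sided p-value.
Step 5: p-value = 0.007937; compare to alpha = 0.05. reject H0.

U_X = 0, p = 0.007937, reject H0 at alpha = 0.05.


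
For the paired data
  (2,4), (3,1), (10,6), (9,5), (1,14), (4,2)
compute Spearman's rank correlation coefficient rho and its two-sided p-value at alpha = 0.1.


Step 1: Rank x and y separately (midranks; no ties here).
rank(x): 2->2, 3->3, 10->6, 9->5, 1->1, 4->4
rank(y): 4->3, 1->1, 6->5, 5->4, 14->6, 2->2
Step 2: d_i = R_x(i) - R_y(i); compute d_i^2.
  (2-3)^2=1, (3-1)^2=4, (6-5)^2=1, (5-4)^2=1, (1-6)^2=25, (4-2)^2=4
sum(d^2) = 36.
Step 3: rho = 1 - 6*36 / (6*(6^2 - 1)) = 1 - 216/210 = -0.028571.
Step 4: Under H0, t = rho * sqrt((n-2)/(1-rho^2)) = -0.0572 ~ t(4).
Step 5: Two-sided p-value from the t-distribution with 4 df = 0.957155.
Step 6: alpha = 0.1. fail to reject H0.

rho = -0.0286, p = 0.957155, fail to reject H0 at alpha = 0.1.


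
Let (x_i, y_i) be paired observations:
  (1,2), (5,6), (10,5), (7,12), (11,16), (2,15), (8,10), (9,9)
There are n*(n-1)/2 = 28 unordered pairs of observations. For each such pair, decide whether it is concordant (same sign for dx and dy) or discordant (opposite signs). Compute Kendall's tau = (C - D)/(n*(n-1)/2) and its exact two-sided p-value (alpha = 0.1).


Step 1: Enumerate the 28 unordered pairs (i,j) with i<j and classify each by sign(x_j-x_i) * sign(y_j-y_i).
  (1,2):dx=+4,dy=+4->C; (1,3):dx=+9,dy=+3->C; (1,4):dx=+6,dy=+10->C; (1,5):dx=+10,dy=+14->C
  (1,6):dx=+1,dy=+13->C; (1,7):dx=+7,dy=+8->C; (1,8):dx=+8,dy=+7->C; (2,3):dx=+5,dy=-1->D
  (2,4):dx=+2,dy=+6->C; (2,5):dx=+6,dy=+10->C; (2,6):dx=-3,dy=+9->D; (2,7):dx=+3,dy=+4->C
  (2,8):dx=+4,dy=+3->C; (3,4):dx=-3,dy=+7->D; (3,5):dx=+1,dy=+11->C; (3,6):dx=-8,dy=+10->D
  (3,7):dx=-2,dy=+5->D; (3,8):dx=-1,dy=+4->D; (4,5):dx=+4,dy=+4->C; (4,6):dx=-5,dy=+3->D
  (4,7):dx=+1,dy=-2->D; (4,8):dx=+2,dy=-3->D; (5,6):dx=-9,dy=-1->C; (5,7):dx=-3,dy=-6->C
  (5,8):dx=-2,dy=-7->C; (6,7):dx=+6,dy=-5->D; (6,8):dx=+7,dy=-6->D; (7,8):dx=+1,dy=-1->D
Step 2: C = 16, D = 12, total pairs = 28.
Step 3: tau = (C - D)/(n(n-1)/2) = (16 - 12)/28 = 0.142857.
Step 4: Exact two-sided p-value (enumerate n! = 40320 permutations of y under H0): p = 0.719544.
Step 5: alpha = 0.1. fail to reject H0.

tau_b = 0.1429 (C=16, D=12), p = 0.719544, fail to reject H0.


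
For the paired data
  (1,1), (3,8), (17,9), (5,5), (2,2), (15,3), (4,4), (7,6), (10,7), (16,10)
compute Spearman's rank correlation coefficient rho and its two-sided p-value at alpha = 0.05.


Step 1: Rank x and y separately (midranks; no ties here).
rank(x): 1->1, 3->3, 17->10, 5->5, 2->2, 15->8, 4->4, 7->6, 10->7, 16->9
rank(y): 1->1, 8->8, 9->9, 5->5, 2->2, 3->3, 4->4, 6->6, 7->7, 10->10
Step 2: d_i = R_x(i) - R_y(i); compute d_i^2.
  (1-1)^2=0, (3-8)^2=25, (10-9)^2=1, (5-5)^2=0, (2-2)^2=0, (8-3)^2=25, (4-4)^2=0, (6-6)^2=0, (7-7)^2=0, (9-10)^2=1
sum(d^2) = 52.
Step 3: rho = 1 - 6*52 / (10*(10^2 - 1)) = 1 - 312/990 = 0.684848.
Step 4: Under H0, t = rho * sqrt((n-2)/(1-rho^2)) = 2.6583 ~ t(8).
Step 5: Two-sided p-value from the t-distribution with 8 df = 0.028883.
Step 6: alpha = 0.05. reject H0.

rho = 0.6848, p = 0.028883, reject H0 at alpha = 0.05.


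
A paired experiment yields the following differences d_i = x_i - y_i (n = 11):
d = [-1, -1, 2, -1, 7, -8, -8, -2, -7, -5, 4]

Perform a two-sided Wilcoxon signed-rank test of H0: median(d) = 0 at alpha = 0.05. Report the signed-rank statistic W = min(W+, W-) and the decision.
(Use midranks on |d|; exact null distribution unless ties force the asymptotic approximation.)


Step 1: Drop any zero differences (none here) and take |d_i|.
|d| = [1, 1, 2, 1, 7, 8, 8, 2, 7, 5, 4]
Step 2: Midrank |d_i| (ties get averaged ranks).
ranks: |1|->2, |1|->2, |2|->4.5, |1|->2, |7|->8.5, |8|->10.5, |8|->10.5, |2|->4.5, |7|->8.5, |5|->7, |4|->6
Step 3: Attach original signs; sum ranks with positive sign and with negative sign.
W+ = 4.5 + 8.5 + 6 = 19
W- = 2 + 2 + 2 + 10.5 + 10.5 + 4.5 + 8.5 + 7 = 47
(Check: W+ + W- = 66 should equal n(n+1)/2 = 66.)
Step 4: Test statistic W = min(W+, W-) = 19.
Step 5: Ties in |d|, so use the tie-corrected normal approximation.
        E[W] = n(n+1)/4 = 11*12/4 = 33.
        Tie groups: |d|=1 (t=3), |d|=2 (t=2), |d|=7 (t=2), |d|=8 (t=2); sum(t^3 - t) = 42.
        Var[W] = n(n+1)(2n+1)/24 - sum(t^3-t)/48 = 3036/24 - 42/48 = 125.625.
        z = (W - E[W]) / sqrt(Var[W]) = (19 - 33) / 11.2083 = -1.2491.
        Two-sided p = 2*Phi(z) = 0.211636.
Step 6: alpha = 0.05. fail to reject H0.

W+ = 19, W- = 47, W = min = 19, p = 0.211636, fail to reject H0.


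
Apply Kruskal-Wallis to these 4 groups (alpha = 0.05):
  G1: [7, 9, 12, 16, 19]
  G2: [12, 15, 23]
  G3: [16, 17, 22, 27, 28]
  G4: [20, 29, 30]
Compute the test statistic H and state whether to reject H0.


Step 1: Combine all N = 16 observations and assign midranks.
sorted (value, group, rank): (7,G1,1), (9,G1,2), (12,G1,3.5), (12,G2,3.5), (15,G2,5), (16,G1,6.5), (16,G3,6.5), (17,G3,8), (19,G1,9), (20,G4,10), (22,G3,11), (23,G2,12), (27,G3,13), (28,G3,14), (29,G4,15), (30,G4,16)
Step 2: Sum ranks within each group.
R_1 = 22 (n_1 = 5)
R_2 = 20.5 (n_2 = 3)
R_3 = 52.5 (n_3 = 5)
R_4 = 41 (n_4 = 3)
Step 3: H = 12/(N(N+1)) * sum(R_i^2/n_i) - 3(N+1)
     = 12/(16*17) * (22^2/5 + 20.5^2/3 + 52.5^2/5 + 41^2/3) - 3*17
     = 0.044118 * 1348.47 - 51
     = 8.491176.
Step 4: Ties present; correction factor C = 1 - 12/(16^3 - 16) = 0.997059. Corrected H = 8.491176 / 0.997059 = 8.516224.
Step 5: Under H0, H ~ chi^2(3); p-value = 0.036465.
Step 6: alpha = 0.05. reject H0.

H = 8.5162, df = 3, p = 0.036465, reject H0.
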